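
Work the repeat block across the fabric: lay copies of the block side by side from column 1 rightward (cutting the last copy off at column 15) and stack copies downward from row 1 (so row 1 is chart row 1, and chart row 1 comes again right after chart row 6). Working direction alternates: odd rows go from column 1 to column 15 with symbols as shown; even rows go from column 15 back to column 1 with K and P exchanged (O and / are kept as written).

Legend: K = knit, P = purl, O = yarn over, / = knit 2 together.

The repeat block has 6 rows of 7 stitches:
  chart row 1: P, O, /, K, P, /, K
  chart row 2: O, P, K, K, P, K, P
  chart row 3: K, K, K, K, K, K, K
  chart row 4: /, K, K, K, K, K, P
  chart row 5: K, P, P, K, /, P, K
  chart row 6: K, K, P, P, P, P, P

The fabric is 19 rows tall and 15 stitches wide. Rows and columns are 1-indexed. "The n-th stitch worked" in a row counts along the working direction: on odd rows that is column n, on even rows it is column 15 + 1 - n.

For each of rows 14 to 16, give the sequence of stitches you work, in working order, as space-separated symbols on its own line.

Row 14: chart row 2, WS - tiled (columns 1-15): O P K K P K P O P K K P K P O; work from column 15 back to 1 with K<->P swapped.
Row 15: chart row 3, RS - tile across columns 1-15 and work as-is.
Row 16: chart row 4, WS - tiled (columns 1-15): / K K K K K P / K K K K K P /; work from column 15 back to 1 with K<->P swapped.

== ROWS AS WORKED ==
O K P K P P K O K P K P P K O
K K K K K K K K K K K K K K K
/ K P P P P P / K P P P P P /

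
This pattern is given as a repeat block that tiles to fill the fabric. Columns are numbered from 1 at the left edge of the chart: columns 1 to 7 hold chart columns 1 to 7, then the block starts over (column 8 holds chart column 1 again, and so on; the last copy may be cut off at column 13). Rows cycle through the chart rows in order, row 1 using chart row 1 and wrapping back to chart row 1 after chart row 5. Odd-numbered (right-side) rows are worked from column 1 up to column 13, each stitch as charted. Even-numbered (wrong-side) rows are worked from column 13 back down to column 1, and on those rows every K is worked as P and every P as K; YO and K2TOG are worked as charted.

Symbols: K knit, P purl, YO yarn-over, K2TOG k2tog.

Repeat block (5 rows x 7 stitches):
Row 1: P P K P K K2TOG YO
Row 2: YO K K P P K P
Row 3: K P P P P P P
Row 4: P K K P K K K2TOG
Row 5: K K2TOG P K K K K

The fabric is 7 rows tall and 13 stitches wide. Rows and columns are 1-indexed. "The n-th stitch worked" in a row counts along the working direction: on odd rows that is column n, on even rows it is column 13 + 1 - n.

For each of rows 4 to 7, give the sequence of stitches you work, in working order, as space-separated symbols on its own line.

== ROWS AS WORKED ==
P P K P P K K2TOG P P K P P K
K K2TOG P K K K K K K2TOG P K K K
K2TOG P K P K K YO K2TOG P K P K K
YO K K P P K P YO K K P P K

Derivation:
Row 4: chart row 4, WS - tiled (columns 1-13): P K K P K K K2TOG P K K P K K; work from column 13 back to 1 with K<->P swapped.
Row 5: chart row 5, RS - tile across columns 1-13 and work as-is.
Row 6: chart row 1, WS - tiled (columns 1-13): P P K P K K2TOG YO P P K P K K2TOG; work from column 13 back to 1 with K<->P swapped.
Row 7: chart row 2, RS - tile across columns 1-13 and work as-is.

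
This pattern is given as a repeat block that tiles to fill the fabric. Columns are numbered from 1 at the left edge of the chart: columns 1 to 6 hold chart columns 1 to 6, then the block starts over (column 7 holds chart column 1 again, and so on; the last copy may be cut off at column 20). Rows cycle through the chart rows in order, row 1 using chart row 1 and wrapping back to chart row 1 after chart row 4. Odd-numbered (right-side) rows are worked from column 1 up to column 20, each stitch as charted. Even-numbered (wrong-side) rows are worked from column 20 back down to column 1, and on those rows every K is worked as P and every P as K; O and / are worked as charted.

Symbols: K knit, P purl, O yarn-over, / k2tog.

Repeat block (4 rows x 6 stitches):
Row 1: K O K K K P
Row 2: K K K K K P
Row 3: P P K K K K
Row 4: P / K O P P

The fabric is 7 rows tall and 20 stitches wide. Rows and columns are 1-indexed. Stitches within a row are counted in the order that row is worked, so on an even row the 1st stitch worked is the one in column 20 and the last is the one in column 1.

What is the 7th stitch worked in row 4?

Result:
/

Derivation:
Row 4: (4-1) mod 4 = 3, so use chart row 4. Even row -> WS.
Chart row 4 tiled across columns 1-20: P / K O P P P / K O P P P / K O P P P /
WS row: flip the tiled sequence (start at column 20) and apply K<->P; O and / stay.
Row 4 as worked: / K K K O P / K K K O P / K K K O P / K
The 7th stitch worked is /.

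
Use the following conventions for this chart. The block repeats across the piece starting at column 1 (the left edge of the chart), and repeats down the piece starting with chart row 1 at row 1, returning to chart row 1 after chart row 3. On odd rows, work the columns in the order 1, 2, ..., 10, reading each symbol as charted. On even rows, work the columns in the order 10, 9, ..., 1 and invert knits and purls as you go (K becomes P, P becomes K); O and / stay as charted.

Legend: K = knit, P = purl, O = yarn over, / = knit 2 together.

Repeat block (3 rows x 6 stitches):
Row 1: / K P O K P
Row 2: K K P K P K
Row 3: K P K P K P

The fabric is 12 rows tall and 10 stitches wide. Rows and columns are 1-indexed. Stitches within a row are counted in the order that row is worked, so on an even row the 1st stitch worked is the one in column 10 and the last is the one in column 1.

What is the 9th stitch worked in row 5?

Row 5 uses chart row ((5-1) mod 3)+1 = 2. Row 5 is odd, so RS.
Chart row 2 tiled across columns 1-10: K K P K P K K K P K
Right side: take the tiled row as-is (worked left to right from column 1).
The 9th stitch worked is P.

Stitch:
P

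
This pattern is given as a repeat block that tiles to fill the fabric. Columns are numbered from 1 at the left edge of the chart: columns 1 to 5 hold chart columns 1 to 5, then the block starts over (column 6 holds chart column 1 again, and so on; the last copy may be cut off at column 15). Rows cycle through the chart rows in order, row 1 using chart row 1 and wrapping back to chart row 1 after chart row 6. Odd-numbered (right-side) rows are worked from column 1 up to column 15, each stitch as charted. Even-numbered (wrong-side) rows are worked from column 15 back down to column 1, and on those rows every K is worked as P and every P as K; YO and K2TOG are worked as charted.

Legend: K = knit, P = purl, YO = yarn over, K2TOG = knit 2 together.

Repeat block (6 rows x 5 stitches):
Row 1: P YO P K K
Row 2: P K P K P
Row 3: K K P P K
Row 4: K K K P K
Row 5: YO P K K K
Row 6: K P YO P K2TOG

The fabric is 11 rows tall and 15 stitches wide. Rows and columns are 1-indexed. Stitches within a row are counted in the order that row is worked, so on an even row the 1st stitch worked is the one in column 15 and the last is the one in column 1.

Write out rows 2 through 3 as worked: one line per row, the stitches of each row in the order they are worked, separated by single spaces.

Row 2: chart row 2, WS - tiled (columns 1-15): P K P K P P K P K P P K P K P; work from column 15 back to 1 with K<->P swapped.
Row 3: chart row 3, RS - tile across columns 1-15 and work as-is.

== ROWS AS WORKED ==
K P K P K K P K P K K P K P K
K K P P K K K P P K K K P P K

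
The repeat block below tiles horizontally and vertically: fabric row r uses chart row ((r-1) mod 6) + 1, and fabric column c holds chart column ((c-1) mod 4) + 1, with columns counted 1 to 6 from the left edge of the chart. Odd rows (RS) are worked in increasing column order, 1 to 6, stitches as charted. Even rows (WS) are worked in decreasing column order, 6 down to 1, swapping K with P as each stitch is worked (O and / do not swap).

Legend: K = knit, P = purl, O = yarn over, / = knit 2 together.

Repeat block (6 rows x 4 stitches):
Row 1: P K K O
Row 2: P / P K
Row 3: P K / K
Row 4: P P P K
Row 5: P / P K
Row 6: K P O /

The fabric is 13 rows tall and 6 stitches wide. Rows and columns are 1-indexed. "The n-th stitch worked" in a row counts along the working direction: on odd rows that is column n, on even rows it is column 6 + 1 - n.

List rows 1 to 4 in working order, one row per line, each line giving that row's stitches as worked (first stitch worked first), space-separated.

Row 1: chart row 1, RS - tile across columns 1-6 and work as-is.
Row 2: chart row 2, WS - tiled (columns 1-6): P / P K P /; work from column 6 back to 1 with K<->P swapped.
Row 3: chart row 3, RS - tile across columns 1-6 and work as-is.
Row 4: chart row 4, WS - tiled (columns 1-6): P P P K P P; work from column 6 back to 1 with K<->P swapped.

Rows as worked:
P K K O P K
/ K P K / K
P K / K P K
K K P K K K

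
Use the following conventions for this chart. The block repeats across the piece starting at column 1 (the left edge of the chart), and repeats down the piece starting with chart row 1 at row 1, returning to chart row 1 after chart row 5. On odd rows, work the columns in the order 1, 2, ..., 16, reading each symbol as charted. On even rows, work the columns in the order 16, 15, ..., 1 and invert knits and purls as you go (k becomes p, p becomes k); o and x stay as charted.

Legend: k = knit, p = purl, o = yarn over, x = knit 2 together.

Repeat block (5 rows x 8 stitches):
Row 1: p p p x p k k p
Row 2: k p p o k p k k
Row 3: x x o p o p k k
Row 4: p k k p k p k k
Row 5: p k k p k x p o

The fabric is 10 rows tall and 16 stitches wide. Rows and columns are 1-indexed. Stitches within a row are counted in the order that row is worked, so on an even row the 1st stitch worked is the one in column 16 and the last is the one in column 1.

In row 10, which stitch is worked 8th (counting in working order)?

For row 10: chart row = ((10-1) mod 5) + 1 = 5; this is a WS (even) row.
Chart row 5 tiled across columns 1-16: p k k p k x p o p k k p k x p o
WS: work from column 16 back to column 1 (reverse the tiled row), swapping k<->p (o and x unchanged).
Row 10 as worked: o k x p k p p k o k x p k p p k
Stitch 8 in working order -> k

== STITCH ==
k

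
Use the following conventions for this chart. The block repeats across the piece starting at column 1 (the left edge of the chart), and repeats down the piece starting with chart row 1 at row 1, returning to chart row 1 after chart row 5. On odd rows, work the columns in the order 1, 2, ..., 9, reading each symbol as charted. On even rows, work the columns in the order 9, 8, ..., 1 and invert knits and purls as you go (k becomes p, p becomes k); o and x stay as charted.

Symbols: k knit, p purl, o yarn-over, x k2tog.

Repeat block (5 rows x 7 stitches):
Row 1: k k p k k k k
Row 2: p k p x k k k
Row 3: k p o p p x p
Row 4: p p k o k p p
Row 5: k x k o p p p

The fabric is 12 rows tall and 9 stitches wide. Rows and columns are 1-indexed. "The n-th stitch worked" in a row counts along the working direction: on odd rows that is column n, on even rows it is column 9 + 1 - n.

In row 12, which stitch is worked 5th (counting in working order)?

Row 12: (12-1) mod 5 = 1, so use chart row 2. Even row -> WS.
Chart row 2 tiled across columns 1-9: p k p x k k k p k
WS: work from column 9 back to column 1 (reverse the tiled row), swapping k<->p (o and x unchanged).
Row 12 as worked: p k p p p x k p k
Counting 5 along the worked row gives p.

== STITCH ==
p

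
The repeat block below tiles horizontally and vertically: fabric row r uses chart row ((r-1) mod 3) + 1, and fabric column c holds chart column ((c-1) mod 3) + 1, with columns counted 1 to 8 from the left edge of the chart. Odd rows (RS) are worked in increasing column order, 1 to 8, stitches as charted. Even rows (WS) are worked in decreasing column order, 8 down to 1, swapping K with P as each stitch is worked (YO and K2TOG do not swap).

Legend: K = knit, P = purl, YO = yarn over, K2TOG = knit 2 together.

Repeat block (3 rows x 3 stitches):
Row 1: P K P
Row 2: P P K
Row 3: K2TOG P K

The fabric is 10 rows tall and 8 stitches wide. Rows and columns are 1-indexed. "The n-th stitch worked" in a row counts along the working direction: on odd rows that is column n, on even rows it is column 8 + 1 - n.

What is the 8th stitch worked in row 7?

Row 7: (7-1) mod 3 = 0, so use chart row 1. Odd row -> RS.
Chart row 1 tiled across columns 1-8: P K P P K P P K
RS row: no reversal, no swap; stitch n worked = column n.
Stitch 8 in working order -> K

== STITCH ==
K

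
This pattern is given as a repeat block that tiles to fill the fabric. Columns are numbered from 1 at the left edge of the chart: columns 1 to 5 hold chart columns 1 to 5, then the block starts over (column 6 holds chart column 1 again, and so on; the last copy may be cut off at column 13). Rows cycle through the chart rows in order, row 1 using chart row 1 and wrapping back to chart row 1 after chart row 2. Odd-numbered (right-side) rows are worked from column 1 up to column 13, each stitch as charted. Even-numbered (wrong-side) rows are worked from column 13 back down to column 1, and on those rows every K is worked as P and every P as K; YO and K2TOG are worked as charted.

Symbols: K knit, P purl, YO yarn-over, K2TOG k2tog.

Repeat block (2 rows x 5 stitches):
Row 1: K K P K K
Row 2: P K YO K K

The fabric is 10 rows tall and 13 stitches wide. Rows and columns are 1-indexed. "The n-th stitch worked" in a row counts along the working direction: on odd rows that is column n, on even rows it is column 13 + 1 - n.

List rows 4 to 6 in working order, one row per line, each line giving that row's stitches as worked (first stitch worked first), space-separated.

Rows as worked:
YO P K P P YO P K P P YO P K
K K P K K K K P K K K K P
YO P K P P YO P K P P YO P K

Derivation:
Row 4: chart row 2, WS - tiled (columns 1-13): P K YO K K P K YO K K P K YO; work from column 13 back to 1 with K<->P swapped.
Row 5: chart row 1, RS - tile across columns 1-13 and work as-is.
Row 6: chart row 2, WS - tiled (columns 1-13): P K YO K K P K YO K K P K YO; work from column 13 back to 1 with K<->P swapped.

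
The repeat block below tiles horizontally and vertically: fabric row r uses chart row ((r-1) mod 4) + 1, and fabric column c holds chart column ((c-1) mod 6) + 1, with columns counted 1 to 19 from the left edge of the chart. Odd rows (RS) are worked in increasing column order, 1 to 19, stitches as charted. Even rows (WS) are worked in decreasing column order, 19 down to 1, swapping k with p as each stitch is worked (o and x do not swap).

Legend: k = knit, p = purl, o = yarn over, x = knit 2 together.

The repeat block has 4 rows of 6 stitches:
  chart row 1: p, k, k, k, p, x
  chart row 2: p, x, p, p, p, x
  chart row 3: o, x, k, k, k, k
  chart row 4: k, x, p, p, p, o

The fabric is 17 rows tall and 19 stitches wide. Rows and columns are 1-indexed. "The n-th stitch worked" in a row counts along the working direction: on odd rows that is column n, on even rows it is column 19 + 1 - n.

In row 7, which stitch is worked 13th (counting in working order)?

Result:
o

Derivation:
Row 7 uses chart row ((7-1) mod 4)+1 = 3. Row 7 is odd, so RS.
Chart row 3 tiled across columns 1-19: o x k k k k o x k k k k o x k k k k o
RS: work column 1 to column 19, symbols as charted — the tiled row is the row as worked.
The 13th stitch worked is o.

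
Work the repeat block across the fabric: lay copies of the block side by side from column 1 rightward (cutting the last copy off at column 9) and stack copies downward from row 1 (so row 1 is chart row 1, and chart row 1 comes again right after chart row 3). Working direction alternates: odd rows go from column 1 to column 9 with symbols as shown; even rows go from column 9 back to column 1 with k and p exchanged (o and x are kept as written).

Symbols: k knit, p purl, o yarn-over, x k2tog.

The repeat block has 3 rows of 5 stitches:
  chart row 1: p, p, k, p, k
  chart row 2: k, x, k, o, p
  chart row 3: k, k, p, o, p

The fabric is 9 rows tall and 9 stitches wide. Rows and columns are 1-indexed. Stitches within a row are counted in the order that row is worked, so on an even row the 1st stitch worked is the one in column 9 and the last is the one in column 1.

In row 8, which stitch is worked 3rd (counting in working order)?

Row 8 uses chart row ((8-1) mod 3)+1 = 2. Row 8 is even, so WS.
Chart row 2 tiled across columns 1-9: k x k o p k x k o
WS row: flip the tiled sequence (start at column 9) and apply k<->p; o and x stay.
Row 8 as worked: o p x p k o p x p
Counting 3 along the worked row gives x.

== STITCH ==
x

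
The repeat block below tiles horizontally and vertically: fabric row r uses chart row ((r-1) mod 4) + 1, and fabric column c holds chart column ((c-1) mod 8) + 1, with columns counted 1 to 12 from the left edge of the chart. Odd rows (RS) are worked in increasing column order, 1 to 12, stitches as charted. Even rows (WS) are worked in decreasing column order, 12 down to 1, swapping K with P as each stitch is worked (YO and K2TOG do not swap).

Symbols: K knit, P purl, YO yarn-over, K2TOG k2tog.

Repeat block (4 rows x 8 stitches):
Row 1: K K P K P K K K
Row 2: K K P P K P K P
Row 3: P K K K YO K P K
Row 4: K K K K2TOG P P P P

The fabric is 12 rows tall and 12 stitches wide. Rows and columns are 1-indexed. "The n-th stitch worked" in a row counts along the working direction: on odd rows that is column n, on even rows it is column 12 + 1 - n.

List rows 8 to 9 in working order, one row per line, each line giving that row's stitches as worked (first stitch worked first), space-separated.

Row 8: chart row 4, WS - tiled (columns 1-12): K K K K2TOG P P P P K K K K2TOG; work from column 12 back to 1 with K<->P swapped.
Row 9: chart row 1, RS - tile across columns 1-12 and work as-is.

Rows as worked:
K2TOG P P P K K K K K2TOG P P P
K K P K P K K K K K P K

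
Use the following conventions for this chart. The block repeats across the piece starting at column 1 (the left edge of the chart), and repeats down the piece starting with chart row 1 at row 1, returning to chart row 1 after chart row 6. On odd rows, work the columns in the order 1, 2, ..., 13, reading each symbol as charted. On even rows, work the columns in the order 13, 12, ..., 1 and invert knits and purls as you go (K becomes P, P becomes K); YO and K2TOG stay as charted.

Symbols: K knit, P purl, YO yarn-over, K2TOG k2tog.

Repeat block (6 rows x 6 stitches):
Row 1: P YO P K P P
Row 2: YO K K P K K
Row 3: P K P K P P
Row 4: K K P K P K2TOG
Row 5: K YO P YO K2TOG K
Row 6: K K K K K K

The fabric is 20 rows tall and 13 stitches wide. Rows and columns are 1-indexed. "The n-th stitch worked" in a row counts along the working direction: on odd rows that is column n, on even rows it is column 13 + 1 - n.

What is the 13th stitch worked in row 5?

== STITCH ==
K

Derivation:
Row 5 uses chart row ((5-1) mod 6)+1 = 5. Row 5 is odd, so RS.
Chart row 5 tiled across columns 1-13: K YO P YO K2TOG K K YO P YO K2TOG K K
Right side: take the tiled row as-is (worked left to right from column 1).
The 13th stitch worked is K.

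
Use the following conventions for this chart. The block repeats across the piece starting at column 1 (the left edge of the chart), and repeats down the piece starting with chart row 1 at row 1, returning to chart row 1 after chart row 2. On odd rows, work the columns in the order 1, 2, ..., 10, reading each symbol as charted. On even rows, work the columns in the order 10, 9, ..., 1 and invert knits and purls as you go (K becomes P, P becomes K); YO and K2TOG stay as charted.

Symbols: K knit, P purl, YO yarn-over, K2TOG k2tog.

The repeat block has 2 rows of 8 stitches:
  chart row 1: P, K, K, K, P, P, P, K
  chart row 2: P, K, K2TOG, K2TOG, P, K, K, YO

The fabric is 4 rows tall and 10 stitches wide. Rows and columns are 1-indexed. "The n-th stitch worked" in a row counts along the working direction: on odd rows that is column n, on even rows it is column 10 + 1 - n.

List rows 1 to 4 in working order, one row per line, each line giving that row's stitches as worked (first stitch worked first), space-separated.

== ROWS AS WORKED ==
P K K K P P P K P K
P K YO P P K K2TOG K2TOG P K
P K K K P P P K P K
P K YO P P K K2TOG K2TOG P K

Derivation:
Row 1: chart row 1, RS - tile across columns 1-10 and work as-is.
Row 2: chart row 2, WS - tiled (columns 1-10): P K K2TOG K2TOG P K K YO P K; work from column 10 back to 1 with K<->P swapped.
Row 3: chart row 1, RS - tile across columns 1-10 and work as-is.
Row 4: chart row 2, WS - tiled (columns 1-10): P K K2TOG K2TOG P K K YO P K; work from column 10 back to 1 with K<->P swapped.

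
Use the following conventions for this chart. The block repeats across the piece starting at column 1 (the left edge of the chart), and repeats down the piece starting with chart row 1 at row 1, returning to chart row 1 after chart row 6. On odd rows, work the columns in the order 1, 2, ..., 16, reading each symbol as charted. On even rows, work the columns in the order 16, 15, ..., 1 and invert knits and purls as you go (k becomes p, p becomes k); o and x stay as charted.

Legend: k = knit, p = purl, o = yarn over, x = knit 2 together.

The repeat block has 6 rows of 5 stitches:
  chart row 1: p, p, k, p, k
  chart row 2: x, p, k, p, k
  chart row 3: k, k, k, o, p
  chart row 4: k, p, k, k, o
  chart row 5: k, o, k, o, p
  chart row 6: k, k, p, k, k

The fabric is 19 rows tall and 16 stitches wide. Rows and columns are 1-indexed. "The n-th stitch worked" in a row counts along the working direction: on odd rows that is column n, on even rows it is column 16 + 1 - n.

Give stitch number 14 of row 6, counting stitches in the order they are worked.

For row 6: chart row = ((6-1) mod 6) + 1 = 6; this is a WS (even) row.
Chart row 6 tiled across columns 1-16: k k p k k k k p k k k k p k k k
WS row: flip the tiled sequence (start at column 16) and apply k<->p; o and x stay.
Row 6 as worked: p p p k p p p p k p p p p k p p
The 14th stitch worked is k.

Result:
k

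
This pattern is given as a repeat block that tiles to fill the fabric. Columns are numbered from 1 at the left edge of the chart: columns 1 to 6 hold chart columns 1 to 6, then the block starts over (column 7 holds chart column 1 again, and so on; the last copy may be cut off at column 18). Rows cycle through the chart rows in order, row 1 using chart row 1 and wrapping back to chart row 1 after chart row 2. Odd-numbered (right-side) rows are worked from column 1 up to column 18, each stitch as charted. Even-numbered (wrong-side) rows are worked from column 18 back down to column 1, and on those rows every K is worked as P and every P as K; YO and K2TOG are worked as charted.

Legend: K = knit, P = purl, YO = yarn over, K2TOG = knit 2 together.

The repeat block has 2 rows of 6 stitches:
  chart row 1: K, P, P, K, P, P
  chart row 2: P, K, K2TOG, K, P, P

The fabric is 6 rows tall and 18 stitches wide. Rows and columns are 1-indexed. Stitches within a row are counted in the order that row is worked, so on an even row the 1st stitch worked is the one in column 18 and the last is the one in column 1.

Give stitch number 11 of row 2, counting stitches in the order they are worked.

Row 2 uses chart row ((2-1) mod 2)+1 = 2. Row 2 is even, so WS.
Chart row 2 tiled across columns 1-18: P K K2TOG K P P P K K2TOG K P P P K K2TOG K P P
Wrong side: read the tiled row from column 18 down to 1 and exchange K with P (leave YO, K2TOG).
Row 2 as worked: K K P K2TOG P K K K P K2TOG P K K K P K2TOG P K
Counting 11 along the worked row gives P.

Stitch:
P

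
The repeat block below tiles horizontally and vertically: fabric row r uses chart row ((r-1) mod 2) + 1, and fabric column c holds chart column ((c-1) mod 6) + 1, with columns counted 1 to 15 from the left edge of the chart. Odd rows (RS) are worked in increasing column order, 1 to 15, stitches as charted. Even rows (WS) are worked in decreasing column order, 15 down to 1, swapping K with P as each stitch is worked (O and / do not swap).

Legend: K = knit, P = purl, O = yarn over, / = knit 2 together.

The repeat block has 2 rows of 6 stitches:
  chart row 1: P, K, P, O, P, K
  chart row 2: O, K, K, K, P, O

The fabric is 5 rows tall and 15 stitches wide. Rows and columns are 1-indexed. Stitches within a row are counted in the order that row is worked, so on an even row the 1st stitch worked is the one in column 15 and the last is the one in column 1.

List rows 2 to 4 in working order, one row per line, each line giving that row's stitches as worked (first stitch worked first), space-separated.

== ROWS AS WORKED ==
P P O O K P P P O O K P P P O
P K P O P K P K P O P K P K P
P P O O K P P P O O K P P P O

Derivation:
Row 2: chart row 2, WS - tiled (columns 1-15): O K K K P O O K K K P O O K K; work from column 15 back to 1 with K<->P swapped.
Row 3: chart row 1, RS - tile across columns 1-15 and work as-is.
Row 4: chart row 2, WS - tiled (columns 1-15): O K K K P O O K K K P O O K K; work from column 15 back to 1 with K<->P swapped.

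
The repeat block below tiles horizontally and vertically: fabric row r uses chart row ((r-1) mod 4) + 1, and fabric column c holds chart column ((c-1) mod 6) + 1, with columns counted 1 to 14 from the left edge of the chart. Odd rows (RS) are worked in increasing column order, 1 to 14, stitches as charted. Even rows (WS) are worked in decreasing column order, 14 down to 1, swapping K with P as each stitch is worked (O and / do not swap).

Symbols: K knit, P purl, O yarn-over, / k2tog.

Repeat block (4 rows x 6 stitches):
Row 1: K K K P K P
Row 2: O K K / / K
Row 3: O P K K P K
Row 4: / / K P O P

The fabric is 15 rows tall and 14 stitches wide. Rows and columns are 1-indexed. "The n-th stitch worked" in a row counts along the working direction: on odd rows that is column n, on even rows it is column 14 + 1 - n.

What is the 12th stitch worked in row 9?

== STITCH ==
P

Derivation:
For row 9: chart row = ((9-1) mod 4) + 1 = 1; this is a RS (odd) row.
Chart row 1 tiled across columns 1-14: K K K P K P K K K P K P K K
RS: work column 1 to column 14, symbols as charted — the tiled row is the row as worked.
Stitch 12 in working order -> P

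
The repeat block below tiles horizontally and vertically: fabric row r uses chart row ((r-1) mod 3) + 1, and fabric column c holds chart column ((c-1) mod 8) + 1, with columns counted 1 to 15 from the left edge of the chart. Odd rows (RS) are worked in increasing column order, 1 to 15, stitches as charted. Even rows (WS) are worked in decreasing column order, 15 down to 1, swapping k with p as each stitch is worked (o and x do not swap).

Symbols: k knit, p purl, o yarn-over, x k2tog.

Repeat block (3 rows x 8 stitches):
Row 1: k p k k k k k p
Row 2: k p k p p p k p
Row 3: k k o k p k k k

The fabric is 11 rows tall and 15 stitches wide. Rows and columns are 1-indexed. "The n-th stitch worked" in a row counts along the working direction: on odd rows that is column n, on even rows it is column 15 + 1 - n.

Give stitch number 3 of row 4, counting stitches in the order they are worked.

== STITCH ==
p

Derivation:
Row 4 uses chart row ((4-1) mod 3)+1 = 1. Row 4 is even, so WS.
Chart row 1 tiled across columns 1-15: k p k k k k k p k p k k k k k
WS: work from column 15 back to column 1 (reverse the tiled row), swapping k<->p (o and x unchanged).
Row 4 as worked: p p p p p k p k p p p p p k p
Counting 3 along the worked row gives p.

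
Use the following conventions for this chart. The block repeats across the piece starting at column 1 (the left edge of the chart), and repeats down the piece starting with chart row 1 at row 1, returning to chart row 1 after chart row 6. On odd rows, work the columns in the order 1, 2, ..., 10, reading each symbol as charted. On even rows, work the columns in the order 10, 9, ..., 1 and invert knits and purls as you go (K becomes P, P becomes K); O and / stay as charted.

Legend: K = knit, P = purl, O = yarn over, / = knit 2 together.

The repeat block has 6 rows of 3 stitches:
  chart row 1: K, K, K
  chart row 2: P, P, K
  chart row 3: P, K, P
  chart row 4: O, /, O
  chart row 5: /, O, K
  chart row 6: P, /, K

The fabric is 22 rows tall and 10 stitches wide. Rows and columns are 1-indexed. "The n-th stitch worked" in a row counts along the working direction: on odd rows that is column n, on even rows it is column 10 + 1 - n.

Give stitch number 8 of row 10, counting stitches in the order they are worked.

Row 10 uses chart row ((10-1) mod 6)+1 = 4. Row 10 is even, so WS.
Chart row 4 tiled across columns 1-10: O / O O / O O / O O
WS: work from column 10 back to column 1 (reverse the tiled row), swapping K<->P (O and / unchanged).
Row 10 as worked: O O / O O / O O / O
Stitch 8 in working order -> O

Result:
O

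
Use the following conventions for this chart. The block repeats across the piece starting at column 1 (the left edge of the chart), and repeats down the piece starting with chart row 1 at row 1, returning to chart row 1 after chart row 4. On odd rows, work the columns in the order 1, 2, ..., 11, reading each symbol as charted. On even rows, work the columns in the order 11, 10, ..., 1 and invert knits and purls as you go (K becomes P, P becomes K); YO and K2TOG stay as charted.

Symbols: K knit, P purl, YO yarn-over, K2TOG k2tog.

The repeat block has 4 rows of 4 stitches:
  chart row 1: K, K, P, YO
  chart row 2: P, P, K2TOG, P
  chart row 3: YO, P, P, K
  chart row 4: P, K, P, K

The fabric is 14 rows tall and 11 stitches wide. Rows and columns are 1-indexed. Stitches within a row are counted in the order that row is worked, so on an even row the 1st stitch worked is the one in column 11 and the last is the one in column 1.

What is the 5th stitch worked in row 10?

Result:
K2TOG

Derivation:
Row 10: (10-1) mod 4 = 1, so use chart row 2. Even row -> WS.
Chart row 2 tiled across columns 1-11: P P K2TOG P P P K2TOG P P P K2TOG
WS: work from column 11 back to column 1 (reverse the tiled row), swapping K<->P (YO and K2TOG unchanged).
Row 10 as worked: K2TOG K K K K2TOG K K K K2TOG K K
The 5th stitch worked is K2TOG.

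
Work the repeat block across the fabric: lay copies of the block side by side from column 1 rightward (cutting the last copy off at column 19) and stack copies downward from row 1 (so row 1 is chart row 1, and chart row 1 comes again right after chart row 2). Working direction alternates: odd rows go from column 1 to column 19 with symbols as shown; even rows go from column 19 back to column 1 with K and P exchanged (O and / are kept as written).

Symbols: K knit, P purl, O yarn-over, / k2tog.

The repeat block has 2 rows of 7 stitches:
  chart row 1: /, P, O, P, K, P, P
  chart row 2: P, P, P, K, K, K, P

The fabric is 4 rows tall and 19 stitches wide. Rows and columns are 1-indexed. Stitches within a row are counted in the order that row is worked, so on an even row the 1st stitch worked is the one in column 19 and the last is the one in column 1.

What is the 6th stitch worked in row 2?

== STITCH ==
K

Derivation:
For row 2: chart row = ((2-1) mod 2) + 1 = 2; this is a WS (even) row.
Chart row 2 tiled across columns 1-19: P P P K K K P P P P K K K P P P P K K
WS: work from column 19 back to column 1 (reverse the tiled row), swapping K<->P (O and / unchanged).
Row 2 as worked: P P K K K K P P P K K K K P P P K K K
Stitch 6 in working order -> K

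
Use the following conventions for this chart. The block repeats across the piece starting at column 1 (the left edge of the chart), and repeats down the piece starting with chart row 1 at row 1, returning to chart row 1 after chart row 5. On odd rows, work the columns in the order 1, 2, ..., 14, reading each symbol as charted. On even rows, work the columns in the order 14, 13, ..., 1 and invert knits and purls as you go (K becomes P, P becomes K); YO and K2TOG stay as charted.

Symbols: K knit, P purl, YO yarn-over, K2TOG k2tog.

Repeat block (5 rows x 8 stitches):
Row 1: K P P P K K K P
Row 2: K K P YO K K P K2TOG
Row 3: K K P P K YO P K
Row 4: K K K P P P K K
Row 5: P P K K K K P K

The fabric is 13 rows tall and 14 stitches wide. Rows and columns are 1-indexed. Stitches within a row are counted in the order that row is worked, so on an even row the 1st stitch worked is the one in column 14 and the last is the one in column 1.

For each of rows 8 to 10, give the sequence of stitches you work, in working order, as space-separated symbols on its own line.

Row 8: chart row 3, WS - tiled (columns 1-14): K K P P K YO P K K K P P K YO; work from column 14 back to 1 with K<->P swapped.
Row 9: chart row 4, RS - tile across columns 1-14 and work as-is.
Row 10: chart row 5, WS - tiled (columns 1-14): P P K K K K P K P P K K K K; work from column 14 back to 1 with K<->P swapped.

== ROWS AS WORKED ==
YO P K K P P P K YO P K K P P
K K K P P P K K K K K P P P
P P P P K K P K P P P P K K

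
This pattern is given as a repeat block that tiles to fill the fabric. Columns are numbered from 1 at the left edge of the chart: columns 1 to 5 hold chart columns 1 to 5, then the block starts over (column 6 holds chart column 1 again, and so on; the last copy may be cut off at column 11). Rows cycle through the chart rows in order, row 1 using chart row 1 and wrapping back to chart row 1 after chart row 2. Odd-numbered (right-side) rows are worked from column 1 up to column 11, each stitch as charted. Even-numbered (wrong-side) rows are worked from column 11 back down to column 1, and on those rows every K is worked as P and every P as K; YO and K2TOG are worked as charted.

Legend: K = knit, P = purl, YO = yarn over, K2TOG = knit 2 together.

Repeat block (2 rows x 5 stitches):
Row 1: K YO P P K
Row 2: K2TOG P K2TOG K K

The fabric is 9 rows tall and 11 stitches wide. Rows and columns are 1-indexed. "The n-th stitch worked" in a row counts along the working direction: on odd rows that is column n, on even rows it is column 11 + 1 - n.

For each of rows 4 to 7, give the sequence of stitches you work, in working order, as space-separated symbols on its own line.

Result:
K2TOG P P K2TOG K K2TOG P P K2TOG K K2TOG
K YO P P K K YO P P K K
K2TOG P P K2TOG K K2TOG P P K2TOG K K2TOG
K YO P P K K YO P P K K

Derivation:
Row 4: chart row 2, WS - tiled (columns 1-11): K2TOG P K2TOG K K K2TOG P K2TOG K K K2TOG; work from column 11 back to 1 with K<->P swapped.
Row 5: chart row 1, RS - tile across columns 1-11 and work as-is.
Row 6: chart row 2, WS - tiled (columns 1-11): K2TOG P K2TOG K K K2TOG P K2TOG K K K2TOG; work from column 11 back to 1 with K<->P swapped.
Row 7: chart row 1, RS - tile across columns 1-11 and work as-is.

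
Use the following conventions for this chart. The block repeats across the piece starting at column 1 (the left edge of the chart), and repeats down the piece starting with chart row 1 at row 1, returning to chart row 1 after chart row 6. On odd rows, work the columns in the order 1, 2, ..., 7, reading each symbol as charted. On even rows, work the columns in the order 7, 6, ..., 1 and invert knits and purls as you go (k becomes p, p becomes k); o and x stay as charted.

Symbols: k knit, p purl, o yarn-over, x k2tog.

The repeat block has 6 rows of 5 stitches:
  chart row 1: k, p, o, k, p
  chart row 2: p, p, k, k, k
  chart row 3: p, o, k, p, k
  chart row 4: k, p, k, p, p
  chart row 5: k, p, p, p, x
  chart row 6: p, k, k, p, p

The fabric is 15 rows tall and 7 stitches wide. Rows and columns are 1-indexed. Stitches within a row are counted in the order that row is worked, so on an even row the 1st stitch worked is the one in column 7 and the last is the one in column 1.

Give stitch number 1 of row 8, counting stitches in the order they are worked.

Row 8: (8-1) mod 6 = 1, so use chart row 2. Even row -> WS.
Chart row 2 tiled across columns 1-7: p p k k k p p
WS row: flip the tiled sequence (start at column 7) and apply k<->p; o and x stay.
Row 8 as worked: k k p p p k k
The 1st stitch worked is k.

== STITCH ==
k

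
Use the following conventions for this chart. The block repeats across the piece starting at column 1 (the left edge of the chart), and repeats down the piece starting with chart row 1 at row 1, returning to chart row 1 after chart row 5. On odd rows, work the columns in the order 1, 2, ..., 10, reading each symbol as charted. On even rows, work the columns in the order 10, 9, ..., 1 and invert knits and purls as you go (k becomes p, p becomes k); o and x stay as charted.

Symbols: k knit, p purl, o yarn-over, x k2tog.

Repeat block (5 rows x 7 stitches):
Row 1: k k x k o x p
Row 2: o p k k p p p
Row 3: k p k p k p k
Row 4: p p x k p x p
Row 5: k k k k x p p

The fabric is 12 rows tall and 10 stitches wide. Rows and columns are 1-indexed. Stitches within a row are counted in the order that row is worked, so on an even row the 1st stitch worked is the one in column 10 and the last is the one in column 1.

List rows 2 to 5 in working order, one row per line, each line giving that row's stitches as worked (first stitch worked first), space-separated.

Rows as worked:
p k o k k k p p k o
k p k p k p k k p k
x k k k x k p x k k
k k k k x p p k k k

Derivation:
Row 2: chart row 2, WS - tiled (columns 1-10): o p k k p p p o p k; work from column 10 back to 1 with k<->p swapped.
Row 3: chart row 3, RS - tile across columns 1-10 and work as-is.
Row 4: chart row 4, WS - tiled (columns 1-10): p p x k p x p p p x; work from column 10 back to 1 with k<->p swapped.
Row 5: chart row 5, RS - tile across columns 1-10 and work as-is.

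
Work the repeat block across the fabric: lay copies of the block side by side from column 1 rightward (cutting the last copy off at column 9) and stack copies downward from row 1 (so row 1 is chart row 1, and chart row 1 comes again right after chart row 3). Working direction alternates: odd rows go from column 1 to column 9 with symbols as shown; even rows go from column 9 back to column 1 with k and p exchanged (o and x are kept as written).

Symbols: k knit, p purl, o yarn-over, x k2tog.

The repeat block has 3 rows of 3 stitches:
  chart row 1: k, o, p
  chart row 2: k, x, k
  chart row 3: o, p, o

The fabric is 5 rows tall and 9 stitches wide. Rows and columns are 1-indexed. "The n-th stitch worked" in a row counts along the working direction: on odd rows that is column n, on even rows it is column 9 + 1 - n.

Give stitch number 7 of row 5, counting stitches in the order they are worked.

Result:
k

Derivation:
Row 5: (5-1) mod 3 = 1, so use chart row 2. Odd row -> RS.
Chart row 2 tiled across columns 1-9: k x k k x k k x k
RS: work column 1 to column 9, symbols as charted — the tiled row is the row as worked.
Counting 7 along the worked row gives k.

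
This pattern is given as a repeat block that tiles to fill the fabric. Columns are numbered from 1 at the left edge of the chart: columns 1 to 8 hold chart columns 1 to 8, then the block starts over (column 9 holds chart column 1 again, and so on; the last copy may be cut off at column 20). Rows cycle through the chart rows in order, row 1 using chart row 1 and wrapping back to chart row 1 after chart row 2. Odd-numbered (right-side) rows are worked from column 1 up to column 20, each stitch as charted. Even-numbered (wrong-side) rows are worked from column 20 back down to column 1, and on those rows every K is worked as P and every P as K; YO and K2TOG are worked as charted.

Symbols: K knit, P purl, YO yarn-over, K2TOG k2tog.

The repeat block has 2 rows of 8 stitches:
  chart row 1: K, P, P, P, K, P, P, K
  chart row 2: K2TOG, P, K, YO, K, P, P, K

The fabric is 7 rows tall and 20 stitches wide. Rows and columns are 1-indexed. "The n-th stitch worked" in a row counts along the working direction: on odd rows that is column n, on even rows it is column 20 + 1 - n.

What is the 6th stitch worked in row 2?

Result:
K

Derivation:
Row 2 uses chart row ((2-1) mod 2)+1 = 2. Row 2 is even, so WS.
Chart row 2 tiled across columns 1-20: K2TOG P K YO K P P K K2TOG P K YO K P P K K2TOG P K YO
Wrong side: read the tiled row from column 20 down to 1 and exchange K with P (leave YO, K2TOG).
Row 2 as worked: YO P K K2TOG P K K P YO P K K2TOG P K K P YO P K K2TOG
Counting 6 along the worked row gives K.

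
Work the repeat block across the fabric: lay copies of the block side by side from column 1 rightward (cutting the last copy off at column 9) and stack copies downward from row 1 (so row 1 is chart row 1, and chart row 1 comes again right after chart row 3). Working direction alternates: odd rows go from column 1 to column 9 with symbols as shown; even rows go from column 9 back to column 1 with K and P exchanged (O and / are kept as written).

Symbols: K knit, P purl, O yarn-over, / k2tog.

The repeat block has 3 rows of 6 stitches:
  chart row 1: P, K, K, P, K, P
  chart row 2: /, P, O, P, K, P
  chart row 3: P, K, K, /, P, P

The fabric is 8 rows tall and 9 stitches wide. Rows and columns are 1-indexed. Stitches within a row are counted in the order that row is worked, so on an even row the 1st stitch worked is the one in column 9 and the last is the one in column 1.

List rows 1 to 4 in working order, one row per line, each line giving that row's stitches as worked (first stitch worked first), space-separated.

Rows as worked:
P K K P K P P K K
O K / K P K O K /
P K K / P P P K K
P P K K P K P P K

Derivation:
Row 1: chart row 1, RS - tile across columns 1-9 and work as-is.
Row 2: chart row 2, WS - tiled (columns 1-9): / P O P K P / P O; work from column 9 back to 1 with K<->P swapped.
Row 3: chart row 3, RS - tile across columns 1-9 and work as-is.
Row 4: chart row 1, WS - tiled (columns 1-9): P K K P K P P K K; work from column 9 back to 1 with K<->P swapped.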